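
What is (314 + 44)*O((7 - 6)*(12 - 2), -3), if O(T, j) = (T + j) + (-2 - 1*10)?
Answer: -1790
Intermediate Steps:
O(T, j) = -12 + T + j (O(T, j) = (T + j) + (-2 - 10) = (T + j) - 12 = -12 + T + j)
(314 + 44)*O((7 - 6)*(12 - 2), -3) = (314 + 44)*(-12 + (7 - 6)*(12 - 2) - 3) = 358*(-12 + 1*10 - 3) = 358*(-12 + 10 - 3) = 358*(-5) = -1790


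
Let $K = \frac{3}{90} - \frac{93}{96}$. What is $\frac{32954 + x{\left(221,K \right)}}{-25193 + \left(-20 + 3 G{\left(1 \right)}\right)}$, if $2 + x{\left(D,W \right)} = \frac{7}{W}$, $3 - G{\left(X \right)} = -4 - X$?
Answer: $- \frac{14792088}{11309861} \approx -1.3079$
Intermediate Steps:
$K = - \frac{449}{480}$ ($K = 3 \cdot \frac{1}{90} - \frac{31}{32} = \frac{1}{30} - \frac{31}{32} = - \frac{449}{480} \approx -0.93542$)
$G{\left(X \right)} = 7 + X$ ($G{\left(X \right)} = 3 - \left(-4 - X\right) = 3 + \left(4 + X\right) = 7 + X$)
$x{\left(D,W \right)} = -2 + \frac{7}{W}$
$\frac{32954 + x{\left(221,K \right)}}{-25193 + \left(-20 + 3 G{\left(1 \right)}\right)} = \frac{32954 + \left(-2 + \frac{7}{- \frac{449}{480}}\right)}{-25193 - \left(20 - 3 \left(7 + 1\right)\right)} = \frac{32954 + \left(-2 + 7 \left(- \frac{480}{449}\right)\right)}{-25193 + \left(-20 + 3 \cdot 8\right)} = \frac{32954 - \frac{4258}{449}}{-25193 + \left(-20 + 24\right)} = \frac{32954 - \frac{4258}{449}}{-25193 + 4} = \frac{14792088}{449 \left(-25189\right)} = \frac{14792088}{449} \left(- \frac{1}{25189}\right) = - \frac{14792088}{11309861}$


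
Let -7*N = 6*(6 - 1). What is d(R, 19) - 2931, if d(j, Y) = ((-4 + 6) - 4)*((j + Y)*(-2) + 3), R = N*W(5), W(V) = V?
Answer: -20627/7 ≈ -2946.7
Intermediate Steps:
N = -30/7 (N = -6*(6 - 1)/7 = -6*5/7 = -⅐*30 = -30/7 ≈ -4.2857)
R = -150/7 (R = -30/7*5 = -150/7 ≈ -21.429)
d(j, Y) = -6 + 4*Y + 4*j (d(j, Y) = (2 - 4)*((Y + j)*(-2) + 3) = -2*((-2*Y - 2*j) + 3) = -2*(3 - 2*Y - 2*j) = -6 + 4*Y + 4*j)
d(R, 19) - 2931 = (-6 + 4*19 + 4*(-150/7)) - 2931 = (-6 + 76 - 600/7) - 2931 = -110/7 - 2931 = -20627/7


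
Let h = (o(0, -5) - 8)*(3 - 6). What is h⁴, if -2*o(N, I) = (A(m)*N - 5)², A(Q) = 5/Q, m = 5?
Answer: 228886641/16 ≈ 1.4305e+7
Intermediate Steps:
o(N, I) = -(-5 + N)²/2 (o(N, I) = -((5/5)*N - 5)²/2 = -((5*(⅕))*N - 5)²/2 = -(1*N - 5)²/2 = -(N - 5)²/2 = -(-5 + N)²/2)
h = 123/2 (h = (-(-5 + 0)²/2 - 8)*(3 - 6) = (-½*(-5)² - 8)*(-3) = (-½*25 - 8)*(-3) = (-25/2 - 8)*(-3) = -41/2*(-3) = 123/2 ≈ 61.500)
h⁴ = (123/2)⁴ = 228886641/16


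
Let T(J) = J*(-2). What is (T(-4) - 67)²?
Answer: 3481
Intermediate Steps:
T(J) = -2*J
(T(-4) - 67)² = (-2*(-4) - 67)² = (8 - 67)² = (-59)² = 3481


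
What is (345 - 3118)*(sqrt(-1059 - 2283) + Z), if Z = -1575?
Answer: 4367475 - 2773*I*sqrt(3342) ≈ 4.3675e+6 - 1.6031e+5*I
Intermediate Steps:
(345 - 3118)*(sqrt(-1059 - 2283) + Z) = (345 - 3118)*(sqrt(-1059 - 2283) - 1575) = -2773*(sqrt(-3342) - 1575) = -2773*(I*sqrt(3342) - 1575) = -2773*(-1575 + I*sqrt(3342)) = 4367475 - 2773*I*sqrt(3342)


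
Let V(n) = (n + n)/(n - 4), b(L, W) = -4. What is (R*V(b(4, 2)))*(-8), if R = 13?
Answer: -104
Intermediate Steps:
V(n) = 2*n/(-4 + n) (V(n) = (2*n)/(-4 + n) = 2*n/(-4 + n))
(R*V(b(4, 2)))*(-8) = (13*(2*(-4)/(-4 - 4)))*(-8) = (13*(2*(-4)/(-8)))*(-8) = (13*(2*(-4)*(-⅛)))*(-8) = (13*1)*(-8) = 13*(-8) = -104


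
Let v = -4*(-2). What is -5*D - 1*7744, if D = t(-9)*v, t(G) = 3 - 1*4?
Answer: -7704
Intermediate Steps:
v = 8
t(G) = -1 (t(G) = 3 - 4 = -1)
D = -8 (D = -1*8 = -8)
-5*D - 1*7744 = -5*(-8) - 1*7744 = 40 - 7744 = -7704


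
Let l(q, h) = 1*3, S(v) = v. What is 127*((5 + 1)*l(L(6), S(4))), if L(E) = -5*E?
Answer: 2286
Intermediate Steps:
l(q, h) = 3
127*((5 + 1)*l(L(6), S(4))) = 127*((5 + 1)*3) = 127*(6*3) = 127*18 = 2286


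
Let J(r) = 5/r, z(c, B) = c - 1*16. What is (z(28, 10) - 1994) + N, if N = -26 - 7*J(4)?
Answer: -8067/4 ≈ -2016.8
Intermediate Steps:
z(c, B) = -16 + c (z(c, B) = c - 16 = -16 + c)
N = -139/4 (N = -26 - 35/4 = -139/4 ≈ -34.750)
(z(28, 10) - 1994) + N = ((-16 + 28) - 1994) - 139/4 = (12 - 1994) - 139/4 = -1982 - 139/4 = -8067/4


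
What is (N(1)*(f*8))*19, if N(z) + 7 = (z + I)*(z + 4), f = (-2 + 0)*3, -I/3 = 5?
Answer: 70224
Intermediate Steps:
I = -15 (I = -3*5 = -15)
f = -6 (f = -2*3 = -6)
N(z) = -7 + (-15 + z)*(4 + z) (N(z) = -7 + (z - 15)*(z + 4) = -7 + (-15 + z)*(4 + z))
(N(1)*(f*8))*19 = ((-67 + 1² - 11*1)*(-6*8))*19 = ((-67 + 1 - 11)*(-48))*19 = -77*(-48)*19 = 3696*19 = 70224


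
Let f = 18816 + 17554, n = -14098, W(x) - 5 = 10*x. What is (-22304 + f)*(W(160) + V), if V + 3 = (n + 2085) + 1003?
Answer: -132332928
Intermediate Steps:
W(x) = 5 + 10*x
f = 36370
V = -11013 (V = -3 + ((-14098 + 2085) + 1003) = -3 + (-12013 + 1003) = -3 - 11010 = -11013)
(-22304 + f)*(W(160) + V) = (-22304 + 36370)*((5 + 10*160) - 11013) = 14066*((5 + 1600) - 11013) = 14066*(1605 - 11013) = 14066*(-9408) = -132332928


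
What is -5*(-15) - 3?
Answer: 72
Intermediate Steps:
-5*(-15) - 3 = 75 - 3 = 72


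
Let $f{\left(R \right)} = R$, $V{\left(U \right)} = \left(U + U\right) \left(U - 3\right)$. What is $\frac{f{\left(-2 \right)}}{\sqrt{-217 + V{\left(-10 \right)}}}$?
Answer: $- \frac{2 \sqrt{43}}{43} \approx -0.305$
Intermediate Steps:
$V{\left(U \right)} = 2 U \left(-3 + U\right)$
$\frac{f{\left(-2 \right)}}{\sqrt{-217 + V{\left(-10 \right)}}} = \frac{1}{\sqrt{-217 + 2 \left(-10\right) \left(-3 - 10\right)}} \left(-2\right) = \frac{1}{\sqrt{-217 + 2 \left(-10\right) \left(-13\right)}} \left(-2\right) = \frac{1}{\sqrt{-217 + 260}} \left(-2\right) = \frac{1}{\sqrt{43}} \left(-2\right) = \frac{\sqrt{43}}{43} \left(-2\right) = - \frac{2 \sqrt{43}}{43}$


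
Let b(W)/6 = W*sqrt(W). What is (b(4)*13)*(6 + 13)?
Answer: 11856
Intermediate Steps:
b(W) = 6*W**(3/2) (b(W) = 6*(W*sqrt(W)) = 6*W**(3/2))
(b(4)*13)*(6 + 13) = ((6*4**(3/2))*13)*(6 + 13) = ((6*8)*13)*19 = (48*13)*19 = 624*19 = 11856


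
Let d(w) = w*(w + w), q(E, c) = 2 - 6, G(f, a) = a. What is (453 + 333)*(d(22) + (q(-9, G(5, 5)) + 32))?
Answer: 782856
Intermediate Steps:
q(E, c) = -4
d(w) = 2*w**2 (d(w) = w*(2*w) = 2*w**2)
(453 + 333)*(d(22) + (q(-9, G(5, 5)) + 32)) = (453 + 333)*(2*22**2 + (-4 + 32)) = 786*(2*484 + 28) = 786*(968 + 28) = 786*996 = 782856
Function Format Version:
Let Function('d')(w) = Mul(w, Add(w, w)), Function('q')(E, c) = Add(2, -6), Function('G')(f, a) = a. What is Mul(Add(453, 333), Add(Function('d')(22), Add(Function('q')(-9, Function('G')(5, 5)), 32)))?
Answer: 782856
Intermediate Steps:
Function('q')(E, c) = -4
Function('d')(w) = Mul(2, Pow(w, 2)) (Function('d')(w) = Mul(w, Mul(2, w)) = Mul(2, Pow(w, 2)))
Mul(Add(453, 333), Add(Function('d')(22), Add(Function('q')(-9, Function('G')(5, 5)), 32))) = Mul(Add(453, 333), Add(Mul(2, Pow(22, 2)), Add(-4, 32))) = Mul(786, Add(Mul(2, 484), 28)) = Mul(786, Add(968, 28)) = Mul(786, 996) = 782856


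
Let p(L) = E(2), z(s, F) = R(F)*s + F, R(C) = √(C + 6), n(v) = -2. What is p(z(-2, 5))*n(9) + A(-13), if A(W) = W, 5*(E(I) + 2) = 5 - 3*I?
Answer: -43/5 ≈ -8.6000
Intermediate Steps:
R(C) = √(6 + C)
z(s, F) = F + s*√(6 + F) (z(s, F) = √(6 + F)*s + F = s*√(6 + F) + F = F + s*√(6 + F))
E(I) = -1 - 3*I/5 (E(I) = -2 + (5 - 3*I)/5 = -2 + (1 - 3*I/5) = -1 - 3*I/5)
p(L) = -11/5 (p(L) = -1 - ⅗*2 = -1 - 6/5 = -11/5)
p(z(-2, 5))*n(9) + A(-13) = -11/5*(-2) - 13 = 22/5 - 13 = -43/5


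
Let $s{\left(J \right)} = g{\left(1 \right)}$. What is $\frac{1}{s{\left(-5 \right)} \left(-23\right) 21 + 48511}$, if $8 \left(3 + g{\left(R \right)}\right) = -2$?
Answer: $\frac{4}{200323} \approx 1.9968 \cdot 10^{-5}$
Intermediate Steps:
$g{\left(R \right)} = - \frac{13}{4}$ ($g{\left(R \right)} = -3 + \frac{1}{8} \left(-2\right) = -3 - \frac{1}{4} = - \frac{13}{4}$)
$s{\left(J \right)} = - \frac{13}{4}$
$\frac{1}{s{\left(-5 \right)} \left(-23\right) 21 + 48511} = \frac{1}{\left(- \frac{13}{4}\right) \left(-23\right) 21 + 48511} = \frac{1}{\frac{299}{4} \cdot 21 + 48511} = \frac{1}{\frac{6279}{4} + 48511} = \frac{1}{\frac{200323}{4}} = \frac{4}{200323}$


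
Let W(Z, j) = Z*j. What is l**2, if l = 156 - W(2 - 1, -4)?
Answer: 25600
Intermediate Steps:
l = 160 (l = 156 - (2 - 1)*(-4) = 156 - (-4) = 156 - 1*(-4) = 156 + 4 = 160)
l**2 = 160**2 = 25600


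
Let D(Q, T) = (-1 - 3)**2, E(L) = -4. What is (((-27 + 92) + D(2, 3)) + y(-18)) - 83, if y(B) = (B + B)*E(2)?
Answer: 142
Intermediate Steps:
D(Q, T) = 16 (D(Q, T) = (-4)**2 = 16)
y(B) = -8*B (y(B) = (B + B)*(-4) = (2*B)*(-4) = -8*B)
(((-27 + 92) + D(2, 3)) + y(-18)) - 83 = (((-27 + 92) + 16) - 8*(-18)) - 83 = ((65 + 16) + 144) - 83 = (81 + 144) - 83 = 225 - 83 = 142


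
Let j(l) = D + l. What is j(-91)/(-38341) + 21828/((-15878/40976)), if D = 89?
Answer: -1008621042938/17905247 ≈ -56331.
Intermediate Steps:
j(l) = 89 + l
j(-91)/(-38341) + 21828/((-15878/40976)) = (89 - 91)/(-38341) + 21828/((-15878/40976)) = -2*(-1/38341) + 21828/((-15878*1/40976)) = 2/38341 + 21828/(-7939/20488) = 2/38341 + 21828*(-20488/7939) = 2/38341 - 26306592/467 = -1008621042938/17905247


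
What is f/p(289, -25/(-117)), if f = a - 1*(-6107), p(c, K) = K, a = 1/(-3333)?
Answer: 158766114/5555 ≈ 28581.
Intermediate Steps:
a = -1/3333 ≈ -0.00030003
f = 20354630/3333 (f = -1/3333 - 1*(-6107) = -1/3333 + 6107 = 20354630/3333 ≈ 6107.0)
f/p(289, -25/(-117)) = 20354630/(3333*((-25/(-117)))) = 20354630/(3333*((-25*(-1/117)))) = 20354630/(3333*(25/117)) = (20354630/3333)*(117/25) = 158766114/5555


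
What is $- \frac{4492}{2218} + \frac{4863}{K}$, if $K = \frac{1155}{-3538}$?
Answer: $- \frac{6361088392}{426965} \approx -14898.0$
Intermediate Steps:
$K = - \frac{1155}{3538}$ ($K = 1155 \left(- \frac{1}{3538}\right) = - \frac{1155}{3538} \approx -0.32646$)
$- \frac{4492}{2218} + \frac{4863}{K} = - \frac{4492}{2218} + \frac{4863}{- \frac{1155}{3538}} = \left(-4492\right) \frac{1}{2218} + 4863 \left(- \frac{3538}{1155}\right) = - \frac{2246}{1109} - \frac{5735098}{385} = - \frac{6361088392}{426965}$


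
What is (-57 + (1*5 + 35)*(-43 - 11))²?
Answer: 4915089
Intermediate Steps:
(-57 + (1*5 + 35)*(-43 - 11))² = (-57 + (5 + 35)*(-54))² = (-57 + 40*(-54))² = (-57 - 2160)² = (-2217)² = 4915089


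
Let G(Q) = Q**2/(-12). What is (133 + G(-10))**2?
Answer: 139876/9 ≈ 15542.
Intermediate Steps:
G(Q) = -Q**2/12
(133 + G(-10))**2 = (133 - 1/12*(-10)**2)**2 = (133 - 1/12*100)**2 = (133 - 25/3)**2 = (374/3)**2 = 139876/9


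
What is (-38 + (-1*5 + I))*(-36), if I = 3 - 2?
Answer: 1512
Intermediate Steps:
I = 1
(-38 + (-1*5 + I))*(-36) = (-38 + (-1*5 + 1))*(-36) = (-38 + (-5 + 1))*(-36) = (-38 - 4)*(-36) = -42*(-36) = 1512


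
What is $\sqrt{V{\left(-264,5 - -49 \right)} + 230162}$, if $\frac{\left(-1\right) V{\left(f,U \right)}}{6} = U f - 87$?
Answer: $2 \sqrt{79055} \approx 562.33$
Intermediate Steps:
$V{\left(f,U \right)} = 522 - 6 U f$ ($V{\left(f,U \right)} = - 6 \left(U f - 87\right) = - 6 \left(-87 + U f\right) = 522 - 6 U f$)
$\sqrt{V{\left(-264,5 - -49 \right)} + 230162} = \sqrt{\left(522 - 6 \left(5 - -49\right) \left(-264\right)\right) + 230162} = \sqrt{\left(522 - 6 \left(5 + 49\right) \left(-264\right)\right) + 230162} = \sqrt{\left(522 - 324 \left(-264\right)\right) + 230162} = \sqrt{\left(522 + 85536\right) + 230162} = \sqrt{86058 + 230162} = \sqrt{316220} = 2 \sqrt{79055}$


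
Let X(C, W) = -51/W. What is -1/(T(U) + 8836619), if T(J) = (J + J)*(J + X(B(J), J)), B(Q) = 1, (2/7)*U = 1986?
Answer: -1/105469319 ≈ -9.4814e-9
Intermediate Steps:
U = 6951 (U = (7/2)*1986 = 6951)
T(J) = 2*J*(J - 51/J) (T(J) = (J + J)*(J - 51/J) = (2*J)*(J - 51/J) = 2*J*(J - 51/J))
-1/(T(U) + 8836619) = -1/((-102 + 2*6951²) + 8836619) = -1/((-102 + 2*48316401) + 8836619) = -1/((-102 + 96632802) + 8836619) = -1/(96632700 + 8836619) = -1/105469319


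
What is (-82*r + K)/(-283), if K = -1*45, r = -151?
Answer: -12337/283 ≈ -43.594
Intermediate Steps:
K = -45
(-82*r + K)/(-283) = (-82*(-151) - 45)/(-283) = (12382 - 45)*(-1/283) = 12337*(-1/283) = -12337/283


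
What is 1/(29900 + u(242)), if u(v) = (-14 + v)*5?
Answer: 1/31040 ≈ 3.2216e-5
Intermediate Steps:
u(v) = -70 + 5*v
1/(29900 + u(242)) = 1/(29900 + (-70 + 5*242)) = 1/(29900 + (-70 + 1210)) = 1/(29900 + 1140) = 1/31040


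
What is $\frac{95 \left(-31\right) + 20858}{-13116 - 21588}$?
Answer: $- \frac{5971}{11568} \approx -0.51616$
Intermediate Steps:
$\frac{95 \left(-31\right) + 20858}{-13116 - 21588} = \frac{-2945 + 20858}{-34704} = 17913 \left(- \frac{1}{34704}\right) = - \frac{5971}{11568}$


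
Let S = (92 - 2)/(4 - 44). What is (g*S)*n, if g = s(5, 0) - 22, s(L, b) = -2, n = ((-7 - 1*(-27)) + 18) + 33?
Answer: 3834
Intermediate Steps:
n = 71 (n = ((-7 + 27) + 18) + 33 = (20 + 18) + 33 = 38 + 33 = 71)
S = -9/4 (S = 90/(-40) = 90*(-1/40) = -9/4 ≈ -2.2500)
g = -24 (g = -2 - 22 = -24)
(g*S)*n = -24*(-9/4)*71 = 54*71 = 3834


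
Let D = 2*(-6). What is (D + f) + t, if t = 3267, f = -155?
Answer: 3100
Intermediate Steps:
D = -12
(D + f) + t = (-12 - 155) + 3267 = -167 + 3267 = 3100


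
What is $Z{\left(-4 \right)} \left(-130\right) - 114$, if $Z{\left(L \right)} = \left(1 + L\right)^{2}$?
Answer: $-1284$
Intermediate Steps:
$Z{\left(-4 \right)} \left(-130\right) - 114 = \left(1 - 4\right)^{2} \left(-130\right) - 114 = \left(-3\right)^{2} \left(-130\right) - 114 = 9 \left(-130\right) - 114 = -1170 - 114 = -1284$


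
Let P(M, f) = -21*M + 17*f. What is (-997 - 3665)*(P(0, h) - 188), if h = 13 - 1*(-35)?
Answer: -2927736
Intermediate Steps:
h = 48 (h = 13 + 35 = 48)
(-997 - 3665)*(P(0, h) - 188) = (-997 - 3665)*((-21*0 + 17*48) - 188) = -4662*((0 + 816) - 188) = -4662*(816 - 188) = -4662*628 = -2927736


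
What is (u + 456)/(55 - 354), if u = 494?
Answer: -950/299 ≈ -3.1773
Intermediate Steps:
(u + 456)/(55 - 354) = (494 + 456)/(55 - 354) = 950/(-299) = 950*(-1/299) = -950/299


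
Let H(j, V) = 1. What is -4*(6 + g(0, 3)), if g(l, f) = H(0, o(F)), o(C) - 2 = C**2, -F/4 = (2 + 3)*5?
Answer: -28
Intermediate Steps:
F = -100 (F = -4*(2 + 3)*5 = -20*5 = -4*25 = -100)
o(C) = 2 + C**2
g(l, f) = 1
-4*(6 + g(0, 3)) = -4*(6 + 1) = -4*7 = -28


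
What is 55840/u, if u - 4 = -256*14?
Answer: -2792/179 ≈ -15.598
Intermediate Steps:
u = -3580 (u = 4 - 256*14 = 4 - 3584 = -3580)
55840/u = 55840/(-3580) = 55840*(-1/3580) = -2792/179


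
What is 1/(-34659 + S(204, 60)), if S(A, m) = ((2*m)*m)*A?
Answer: 1/1434141 ≈ 6.9728e-7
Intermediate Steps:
S(A, m) = 2*A*m² (S(A, m) = (2*m²)*A = 2*A*m²)
1/(-34659 + S(204, 60)) = 1/(-34659 + 2*204*60²) = 1/(-34659 + 2*204*3600) = 1/(-34659 + 1468800) = 1/1434141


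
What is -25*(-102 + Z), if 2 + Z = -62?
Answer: 4150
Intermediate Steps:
Z = -64 (Z = -2 - 62 = -64)
-25*(-102 + Z) = -25*(-102 - 64) = -25*(-166) = 4150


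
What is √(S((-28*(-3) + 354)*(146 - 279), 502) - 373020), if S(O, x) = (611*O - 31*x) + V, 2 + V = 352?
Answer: I*√35981426 ≈ 5998.5*I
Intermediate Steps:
V = 350 (V = -2 + 352 = 350)
S(O, x) = 350 - 31*x + 611*O (S(O, x) = (611*O - 31*x) + 350 = (-31*x + 611*O) + 350 = 350 - 31*x + 611*O)
√(S((-28*(-3) + 354)*(146 - 279), 502) - 373020) = √((350 - 31*502 + 611*((-28*(-3) + 354)*(146 - 279))) - 373020) = √((350 - 15562 + 611*((84 + 354)*(-133))) - 373020) = √((350 - 15562 + 611*(438*(-133))) - 373020) = √((350 - 15562 + 611*(-58254)) - 373020) = √((350 - 15562 - 35593194) - 373020) = √(-35608406 - 373020) = √(-35981426) = I*√35981426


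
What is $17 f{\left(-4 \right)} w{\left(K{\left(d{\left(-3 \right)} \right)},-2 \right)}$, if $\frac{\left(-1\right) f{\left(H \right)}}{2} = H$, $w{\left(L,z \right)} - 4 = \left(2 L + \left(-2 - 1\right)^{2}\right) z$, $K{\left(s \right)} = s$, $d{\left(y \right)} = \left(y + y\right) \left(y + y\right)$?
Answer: $-21488$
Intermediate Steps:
$d{\left(y \right)} = 4 y^{2}$ ($d{\left(y \right)} = 2 y 2 y = 4 y^{2}$)
$w{\left(L,z \right)} = 4 + z \left(9 + 2 L\right)$ ($w{\left(L,z \right)} = 4 + \left(2 L + \left(-2 - 1\right)^{2}\right) z = 4 + \left(2 L + \left(-3\right)^{2}\right) z = 4 + \left(2 L + 9\right) z = 4 + \left(9 + 2 L\right) z = 4 + z \left(9 + 2 L\right)$)
$f{\left(H \right)} = - 2 H$
$17 f{\left(-4 \right)} w{\left(K{\left(d{\left(-3 \right)} \right)},-2 \right)} = 17 \left(\left(-2\right) \left(-4\right)\right) \left(4 + 9 \left(-2\right) + 2 \cdot 4 \left(-3\right)^{2} \left(-2\right)\right) = 17 \cdot 8 \left(4 - 18 + 2 \cdot 4 \cdot 9 \left(-2\right)\right) = 136 \left(4 - 18 + 2 \cdot 36 \left(-2\right)\right) = 136 \left(4 - 18 - 144\right) = 136 \left(-158\right) = -21488$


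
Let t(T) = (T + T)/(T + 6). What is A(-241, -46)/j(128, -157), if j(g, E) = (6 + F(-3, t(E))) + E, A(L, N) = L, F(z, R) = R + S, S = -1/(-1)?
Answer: 36391/22336 ≈ 1.6293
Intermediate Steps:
S = 1 (S = -1*(-1) = 1)
t(T) = 2*T/(6 + T) (t(T) = (2*T)/(6 + T) = 2*T/(6 + T))
F(z, R) = 1 + R (F(z, R) = R + 1 = 1 + R)
j(g, E) = 7 + E + 2*E/(6 + E) (j(g, E) = (6 + (1 + 2*E/(6 + E))) + E = (7 + 2*E/(6 + E)) + E = 7 + E + 2*E/(6 + E))
A(-241, -46)/j(128, -157) = -241*(6 - 157)/(42 + (-157)**2 + 15*(-157)) = -241*(-151/(42 + 24649 - 2355)) = -241/((-1/151*22336)) = -241/(-22336/151) = -241*(-151/22336) = 36391/22336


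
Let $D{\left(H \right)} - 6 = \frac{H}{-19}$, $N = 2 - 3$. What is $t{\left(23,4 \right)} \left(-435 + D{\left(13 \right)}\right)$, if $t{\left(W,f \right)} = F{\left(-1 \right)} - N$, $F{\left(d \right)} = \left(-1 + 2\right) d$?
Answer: $0$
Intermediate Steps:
$F{\left(d \right)} = d$ ($F{\left(d \right)} = 1 d = d$)
$N = -1$
$t{\left(W,f \right)} = 0$ ($t{\left(W,f \right)} = -1 - -1 = -1 + 1 = 0$)
$D{\left(H \right)} = 6 - \frac{H}{19}$ ($D{\left(H \right)} = 6 + \frac{H}{-19} = 6 + H \left(- \frac{1}{19}\right) = 6 - \frac{H}{19}$)
$t{\left(23,4 \right)} \left(-435 + D{\left(13 \right)}\right) = 0 \left(-435 + \left(6 - \frac{13}{19}\right)\right) = 0 \left(-435 + \frac{101}{19}\right) = 0 \left(- \frac{8164}{19}\right) = 0$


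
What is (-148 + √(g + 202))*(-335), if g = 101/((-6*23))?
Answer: 49580 - 1675*√153318/138 ≈ 44827.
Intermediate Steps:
g = -101/138 (g = 101/(-138) = 101*(-1/138) = -101/138 ≈ -0.73188)
(-148 + √(g + 202))*(-335) = (-148 + √(-101/138 + 202))*(-335) = (-148 + √(27775/138))*(-335) = (-148 + 5*√153318/138)*(-335) = 49580 - 1675*√153318/138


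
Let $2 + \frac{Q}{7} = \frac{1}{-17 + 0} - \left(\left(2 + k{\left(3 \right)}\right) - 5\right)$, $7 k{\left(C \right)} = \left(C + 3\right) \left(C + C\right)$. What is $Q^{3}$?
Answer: $- \frac{125000000}{4913} \approx -25443.0$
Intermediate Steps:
$k{\left(C \right)} = \frac{2 C \left(3 + C\right)}{7}$ ($k{\left(C \right)} = \frac{\left(C + 3\right) \left(C + C\right)}{7} = \frac{\left(3 + C\right) 2 C}{7} = \frac{2 C \left(3 + C\right)}{7}$)
$Q = - \frac{500}{17}$ ($Q = -14 + 7 \left(\frac{1}{-17 + 0} - \left(\left(2 + \frac{2}{7} \cdot 3 \left(3 + 3\right)\right) - 5\right)\right) = -14 + 7 \left(\frac{1}{-17} - \left(\left(2 + \frac{2}{7} \cdot 3 \cdot 6\right) - 5\right)\right) = -14 + 7 \left(- \frac{1}{17} - \left(\left(2 + \frac{36}{7}\right) - 5\right)\right) = -14 + 7 \left(- \frac{1}{17} - \left(\frac{50}{7} - 5\right)\right) = -14 + 7 \left(- \frac{1}{17} - \frac{15}{7}\right) = -14 + 7 \left(- \frac{262}{119}\right) = -14 - \frac{262}{17} = - \frac{500}{17} \approx -29.412$)
$Q^{3} = \left(- \frac{500}{17}\right)^{3} = - \frac{125000000}{4913}$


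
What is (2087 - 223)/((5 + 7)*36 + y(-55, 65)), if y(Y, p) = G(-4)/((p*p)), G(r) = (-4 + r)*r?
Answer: 984425/228154 ≈ 4.3147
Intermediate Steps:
G(r) = r*(-4 + r)
y(Y, p) = 32/p**2 (y(Y, p) = (-4*(-4 - 4))/((p*p)) = (-4*(-8))/(p**2) = 32/p**2)
(2087 - 223)/((5 + 7)*36 + y(-55, 65)) = (2087 - 223)/((5 + 7)*36 + 32/65**2) = 1864/(12*36 + 32*(1/4225)) = 1864/(432 + 32/4225) = 1864/(1825232/4225) = 1864*(4225/1825232) = 984425/228154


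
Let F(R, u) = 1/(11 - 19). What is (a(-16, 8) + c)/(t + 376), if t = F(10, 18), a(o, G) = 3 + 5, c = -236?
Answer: -1824/3007 ≈ -0.60658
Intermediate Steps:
F(R, u) = -⅛ (F(R, u) = 1/(-8) = -⅛)
a(o, G) = 8
t = -⅛ ≈ -0.12500
(a(-16, 8) + c)/(t + 376) = (8 - 236)/(-⅛ + 376) = -228/3007/8 = -228*8/3007 = -1824/3007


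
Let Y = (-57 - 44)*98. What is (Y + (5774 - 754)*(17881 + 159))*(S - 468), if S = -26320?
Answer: -2425677562776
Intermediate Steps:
Y = -9898 (Y = -101*98 = -9898)
(Y + (5774 - 754)*(17881 + 159))*(S - 468) = (-9898 + (5774 - 754)*(17881 + 159))*(-26320 - 468) = (-9898 + 5020*18040)*(-26788) = (-9898 + 90560800)*(-26788) = 90550902*(-26788) = -2425677562776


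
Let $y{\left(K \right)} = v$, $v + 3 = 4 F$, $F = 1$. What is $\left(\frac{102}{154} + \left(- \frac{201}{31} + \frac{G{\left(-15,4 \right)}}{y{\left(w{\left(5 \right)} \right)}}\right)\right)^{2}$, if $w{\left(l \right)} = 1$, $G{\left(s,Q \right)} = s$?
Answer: $\frac{2470189401}{5697769} \approx 433.54$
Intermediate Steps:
$v = 1$ ($v = -3 + 4 \cdot 1 = -3 + 4 = 1$)
$y{\left(K \right)} = 1$
$\left(\frac{102}{154} + \left(- \frac{201}{31} + \frac{G{\left(-15,4 \right)}}{y{\left(w{\left(5 \right)} \right)}}\right)\right)^{2} = \left(\frac{102}{154} - \left(15 + \frac{201}{31}\right)\right)^{2} = \left(102 \cdot \frac{1}{154} - \frac{666}{31}\right)^{2} = \left(\frac{51}{77} - \frac{666}{31}\right)^{2} = \left(- \frac{49701}{2387}\right)^{2} = \frac{2470189401}{5697769}$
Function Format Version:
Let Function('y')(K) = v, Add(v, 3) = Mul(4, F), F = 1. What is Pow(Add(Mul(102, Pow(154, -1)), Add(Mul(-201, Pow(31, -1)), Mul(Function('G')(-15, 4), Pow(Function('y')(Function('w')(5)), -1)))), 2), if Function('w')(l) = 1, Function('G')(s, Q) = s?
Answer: Rational(2470189401, 5697769) ≈ 433.54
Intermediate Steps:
v = 1 (v = Add(-3, Mul(4, 1)) = Add(-3, 4) = 1)
Function('y')(K) = 1
Pow(Add(Mul(102, Pow(154, -1)), Add(Mul(-201, Pow(31, -1)), Mul(Function('G')(-15, 4), Pow(Function('y')(Function('w')(5)), -1)))), 2) = Pow(Add(Mul(102, Pow(154, -1)), Add(Mul(-201, Pow(31, -1)), Mul(-15, Pow(1, -1)))), 2) = Pow(Add(Mul(102, Rational(1, 154)), Add(Mul(-201, Rational(1, 31)), Mul(-15, 1))), 2) = Pow(Add(Rational(51, 77), Add(Rational(-201, 31), -15)), 2) = Pow(Add(Rational(51, 77), Rational(-666, 31)), 2) = Pow(Rational(-49701, 2387), 2) = Rational(2470189401, 5697769)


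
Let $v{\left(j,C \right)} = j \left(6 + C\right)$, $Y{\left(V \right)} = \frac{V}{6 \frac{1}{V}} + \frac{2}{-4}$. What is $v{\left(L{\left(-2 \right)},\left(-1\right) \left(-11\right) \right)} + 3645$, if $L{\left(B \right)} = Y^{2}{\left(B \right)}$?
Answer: $\frac{131237}{36} \approx 3645.5$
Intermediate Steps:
$Y{\left(V \right)} = - \frac{1}{2} + \frac{V^{2}}{6}$ ($Y{\left(V \right)} = V \frac{V}{6} + 2 \left(- \frac{1}{4}\right) = \frac{V^{2}}{6} - \frac{1}{2} = - \frac{1}{2} + \frac{V^{2}}{6}$)
$L{\left(B \right)} = \left(- \frac{1}{2} + \frac{B^{2}}{6}\right)^{2}$
$v{\left(L{\left(-2 \right)},\left(-1\right) \left(-11\right) \right)} + 3645 = \frac{\left(-3 + \left(-2\right)^{2}\right)^{2}}{36} \left(6 - -11\right) + 3645 = \frac{\left(-3 + 4\right)^{2}}{36} \left(6 + 11\right) + 3645 = \frac{1^{2}}{36} \cdot 17 + 3645 = \frac{1}{36} \cdot 1 \cdot 17 + 3645 = \frac{1}{36} \cdot 17 + 3645 = \frac{17}{36} + 3645 = \frac{131237}{36}$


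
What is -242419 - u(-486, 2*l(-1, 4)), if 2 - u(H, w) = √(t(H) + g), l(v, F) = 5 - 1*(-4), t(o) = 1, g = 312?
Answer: -242421 + √313 ≈ -2.4240e+5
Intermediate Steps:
l(v, F) = 9 (l(v, F) = 5 + 4 = 9)
u(H, w) = 2 - √313 (u(H, w) = 2 - √(1 + 312) = 2 - √313)
-242419 - u(-486, 2*l(-1, 4)) = -242419 - (2 - √313) = -242419 + (-2 + √313) = -242421 + √313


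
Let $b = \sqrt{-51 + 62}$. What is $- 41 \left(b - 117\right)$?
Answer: $4797 - 41 \sqrt{11} \approx 4661.0$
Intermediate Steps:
$b = \sqrt{11} \approx 3.3166$
$- 41 \left(b - 117\right) = - 41 \left(\sqrt{11} - 117\right) = - 41 \left(-117 + \sqrt{11}\right) = 4797 - 41 \sqrt{11}$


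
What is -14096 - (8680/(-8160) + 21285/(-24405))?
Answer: -4677932633/331908 ≈ -14094.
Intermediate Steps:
-14096 - (8680/(-8160) + 21285/(-24405)) = -14096 - (8680*(-1/8160) + 21285*(-1/24405)) = -14096 - (-217/204 - 1419/1627) = -14096 - 1*(-642535/331908) = -14096 + 642535/331908 = -4677932633/331908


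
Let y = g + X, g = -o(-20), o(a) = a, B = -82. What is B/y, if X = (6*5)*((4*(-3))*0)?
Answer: -41/10 ≈ -4.1000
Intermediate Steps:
X = 0 (X = 30*(-12*0) = 30*0 = 0)
g = 20 (g = -1*(-20) = 20)
y = 20 (y = 20 + 0 = 20)
B/y = -82/20 = -82*1/20 = -41/10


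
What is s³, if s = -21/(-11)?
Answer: 9261/1331 ≈ 6.9579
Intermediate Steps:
s = 21/11 (s = -21*(-1/11) = 21/11 ≈ 1.9091)
s³ = (21/11)³ = 9261/1331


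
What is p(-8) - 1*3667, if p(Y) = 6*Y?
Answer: -3715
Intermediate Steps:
p(-8) - 1*3667 = 6*(-8) - 1*3667 = -48 - 3667 = -3715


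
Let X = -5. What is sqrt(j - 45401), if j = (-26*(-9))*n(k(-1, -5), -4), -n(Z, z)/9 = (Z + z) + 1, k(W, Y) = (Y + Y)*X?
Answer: I*sqrt(144383) ≈ 379.98*I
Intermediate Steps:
k(W, Y) = -10*Y (k(W, Y) = (Y + Y)*(-5) = (2*Y)*(-5) = -10*Y)
n(Z, z) = -9 - 9*Z - 9*z (n(Z, z) = -9*((Z + z) + 1) = -9*(1 + Z + z) = -9 - 9*Z - 9*z)
j = -98982 (j = (-26*(-9))*(-9 - (-90)*(-5) - 9*(-4)) = 234*(-9 - 9*50 + 36) = 234*(-9 - 450 + 36) = 234*(-423) = -98982)
sqrt(j - 45401) = sqrt(-98982 - 45401) = sqrt(-144383) = I*sqrt(144383)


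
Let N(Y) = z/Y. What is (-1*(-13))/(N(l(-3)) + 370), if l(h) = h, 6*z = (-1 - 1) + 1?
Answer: 234/6661 ≈ 0.035130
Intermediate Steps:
z = -⅙ (z = ((-1 - 1) + 1)/6 = (-2 + 1)/6 = (⅙)*(-1) = -⅙ ≈ -0.16667)
N(Y) = -1/(6*Y)
(-1*(-13))/(N(l(-3)) + 370) = (-1*(-13))/(-⅙/(-3) + 370) = 13/(-⅙*(-⅓) + 370) = 13/(1/18 + 370) = 13/(6661/18) = (18/6661)*13 = 234/6661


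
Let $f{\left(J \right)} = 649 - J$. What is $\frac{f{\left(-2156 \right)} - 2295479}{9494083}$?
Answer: $- \frac{2292674}{9494083} \approx -0.24148$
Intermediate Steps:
$\frac{f{\left(-2156 \right)} - 2295479}{9494083} = \frac{\left(649 - -2156\right) - 2295479}{9494083} = \left(\left(649 + 2156\right) - 2295479\right) \frac{1}{9494083} = \left(2805 - 2295479\right) \frac{1}{9494083} = \left(-2292674\right) \frac{1}{9494083} = - \frac{2292674}{9494083}$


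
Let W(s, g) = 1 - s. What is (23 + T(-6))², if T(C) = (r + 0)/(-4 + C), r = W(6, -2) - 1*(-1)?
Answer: 13689/25 ≈ 547.56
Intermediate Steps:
r = -4 (r = (1 - 1*6) - 1*(-1) = (1 - 6) + 1 = -5 + 1 = -4)
T(C) = -4/(-4 + C) (T(C) = (-4 + 0)/(-4 + C) = -4/(-4 + C))
(23 + T(-6))² = (23 - 4/(-4 - 6))² = (23 - 4/(-10))² = (23 - 4*(-⅒))² = (23 + ⅖)² = (117/5)² = 13689/25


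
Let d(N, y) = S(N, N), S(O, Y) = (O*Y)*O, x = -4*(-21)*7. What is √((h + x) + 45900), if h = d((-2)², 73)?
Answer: 46*√22 ≈ 215.76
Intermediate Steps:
x = 588 (x = 84*7 = 588)
S(O, Y) = Y*O²
d(N, y) = N³ (d(N, y) = N*N² = N³)
h = 64 (h = ((-2)²)³ = 4³ = 64)
√((h + x) + 45900) = √((64 + 588) + 45900) = √(652 + 45900) = √46552 = 46*√22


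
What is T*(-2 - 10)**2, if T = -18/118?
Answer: -1296/59 ≈ -21.966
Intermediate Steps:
T = -9/59 (T = -18*1/118 = -9/59 ≈ -0.15254)
T*(-2 - 10)**2 = -9*(-2 - 10)**2/59 = -9/59*(-12)**2 = -9/59*144 = -1296/59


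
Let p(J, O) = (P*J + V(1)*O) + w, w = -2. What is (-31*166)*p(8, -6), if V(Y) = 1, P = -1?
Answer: 82336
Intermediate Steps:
p(J, O) = -2 + O - J (p(J, O) = (-J + 1*O) - 2 = (-J + O) - 2 = (O - J) - 2 = -2 + O - J)
(-31*166)*p(8, -6) = (-31*166)*(-2 - 6 - 1*8) = -5146*(-2 - 6 - 8) = -5146*(-16) = 82336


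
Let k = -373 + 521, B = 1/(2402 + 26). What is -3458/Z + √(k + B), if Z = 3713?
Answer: -3458/3713 + √218122415/1214 ≈ 11.234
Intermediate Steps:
B = 1/2428 ≈ 0.00041186
k = 148
-3458/Z + √(k + B) = -3458/3713 + √(148 + 1/2428) = -3458*1/3713 + √(359345/2428) = -3458/3713 + √218122415/1214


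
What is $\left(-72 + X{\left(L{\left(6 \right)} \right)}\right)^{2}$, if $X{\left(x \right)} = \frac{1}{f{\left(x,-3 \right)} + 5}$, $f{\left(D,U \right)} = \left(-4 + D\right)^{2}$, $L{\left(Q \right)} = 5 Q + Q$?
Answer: $\frac{5488883569}{1058841} \approx 5183.9$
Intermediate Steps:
$L{\left(Q \right)} = 6 Q$
$X{\left(x \right)} = \frac{1}{5 + \left(-4 + x\right)^{2}}$ ($X{\left(x \right)} = \frac{1}{\left(-4 + x\right)^{2} + 5} = \frac{1}{5 + \left(-4 + x\right)^{2}}$)
$\left(-72 + X{\left(L{\left(6 \right)} \right)}\right)^{2} = \left(-72 + \frac{1}{5 + \left(-4 + 6 \cdot 6\right)^{2}}\right)^{2} = \left(-72 + \frac{1}{5 + \left(-4 + 36\right)^{2}}\right)^{2} = \left(-72 + \frac{1}{5 + 32^{2}}\right)^{2} = \left(-72 + \frac{1}{5 + 1024}\right)^{2} = \left(-72 + \frac{1}{1029}\right)^{2} = \left(- \frac{74087}{1029}\right)^{2} = \frac{5488883569}{1058841}$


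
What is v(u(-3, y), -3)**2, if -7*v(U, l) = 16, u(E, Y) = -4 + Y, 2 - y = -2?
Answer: 256/49 ≈ 5.2245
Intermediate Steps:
y = 4 (y = 2 - 1*(-2) = 2 + 2 = 4)
v(U, l) = -16/7 (v(U, l) = -1/7*16 = -16/7)
v(u(-3, y), -3)**2 = (-16/7)**2 = 256/49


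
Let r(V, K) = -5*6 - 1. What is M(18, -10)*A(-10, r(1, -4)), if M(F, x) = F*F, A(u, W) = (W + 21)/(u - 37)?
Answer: 3240/47 ≈ 68.936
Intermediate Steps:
r(V, K) = -31 (r(V, K) = -30 - 1 = -31)
A(u, W) = (21 + W)/(-37 + u)
M(F, x) = F²
M(18, -10)*A(-10, r(1, -4)) = 18²*((21 - 31)/(-37 - 10)) = 324*(-10/(-47)) = 324*(-1/47*(-10)) = 324*(10/47) = 3240/47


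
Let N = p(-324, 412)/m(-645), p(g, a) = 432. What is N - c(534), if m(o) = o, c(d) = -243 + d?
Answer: -62709/215 ≈ -291.67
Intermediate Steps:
N = -144/215 (N = 432/(-645) = 432*(-1/645) = -144/215 ≈ -0.66977)
N - c(534) = -144/215 - (-243 + 534) = -144/215 - 1*291 = -144/215 - 291 = -62709/215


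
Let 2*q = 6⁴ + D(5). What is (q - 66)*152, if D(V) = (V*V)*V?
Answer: 97964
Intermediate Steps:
D(V) = V³ (D(V) = V²*V = V³)
q = 1421/2 (q = (6⁴ + 5³)/2 = (1296 + 125)/2 = (½)*1421 = 1421/2 ≈ 710.50)
(q - 66)*152 = (1421/2 - 66)*152 = (1289/2)*152 = 97964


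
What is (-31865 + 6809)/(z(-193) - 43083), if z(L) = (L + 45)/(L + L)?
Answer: 4835808/8314945 ≈ 0.58158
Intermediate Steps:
z(L) = (45 + L)/(2*L) (z(L) = (45 + L)/((2*L)) = (45 + L)*(1/(2*L)) = (45 + L)/(2*L))
(-31865 + 6809)/(z(-193) - 43083) = (-31865 + 6809)/((½)*(45 - 193)/(-193) - 43083) = -25056/((½)*(-1/193)*(-148) - 43083) = -25056/(74/193 - 43083) = -25056/(-8314945/193) = -25056*(-193/8314945) = 4835808/8314945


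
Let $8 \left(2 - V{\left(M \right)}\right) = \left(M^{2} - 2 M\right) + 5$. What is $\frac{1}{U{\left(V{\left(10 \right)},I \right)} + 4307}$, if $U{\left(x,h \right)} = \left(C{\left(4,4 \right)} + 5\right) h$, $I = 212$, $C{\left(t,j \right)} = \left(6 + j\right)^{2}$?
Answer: $\frac{1}{26567} \approx 3.7641 \cdot 10^{-5}$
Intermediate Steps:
$V{\left(M \right)} = \frac{11}{8} - \frac{M^{2}}{8} + \frac{M}{4}$ ($V{\left(M \right)} = 2 - \frac{\left(M^{2} - 2 M\right) + 5}{8} = 2 - \frac{5 + M^{2} - 2 M}{8} = 2 - \left(\frac{5}{8} - \frac{M}{4} + \frac{M^{2}}{8}\right) = \frac{11}{8} - \frac{M^{2}}{8} + \frac{M}{4}$)
$U{\left(x,h \right)} = 105 h$ ($U{\left(x,h \right)} = \left(\left(6 + 4\right)^{2} + 5\right) h = \left(10^{2} + 5\right) h = \left(100 + 5\right) h = 105 h$)
$\frac{1}{U{\left(V{\left(10 \right)},I \right)} + 4307} = \frac{1}{105 \cdot 212 + 4307} = \frac{1}{22260 + 4307} = \frac{1}{26567}$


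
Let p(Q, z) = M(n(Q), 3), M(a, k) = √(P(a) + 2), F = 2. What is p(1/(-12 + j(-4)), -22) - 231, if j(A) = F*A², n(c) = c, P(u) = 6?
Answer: -231 + 2*√2 ≈ -228.17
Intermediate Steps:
M(a, k) = 2*√2 (M(a, k) = √(6 + 2) = √8 = 2*√2)
j(A) = 2*A²
p(Q, z) = 2*√2
p(1/(-12 + j(-4)), -22) - 231 = 2*√2 - 231 = -231 + 2*√2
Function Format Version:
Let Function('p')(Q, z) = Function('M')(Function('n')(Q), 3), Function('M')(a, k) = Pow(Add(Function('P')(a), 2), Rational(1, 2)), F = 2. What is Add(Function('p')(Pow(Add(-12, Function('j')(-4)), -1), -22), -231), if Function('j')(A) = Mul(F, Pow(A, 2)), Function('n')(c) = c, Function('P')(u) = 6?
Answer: Add(-231, Mul(2, Pow(2, Rational(1, 2)))) ≈ -228.17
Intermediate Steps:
Function('M')(a, k) = Mul(2, Pow(2, Rational(1, 2))) (Function('M')(a, k) = Pow(Add(6, 2), Rational(1, 2)) = Pow(8, Rational(1, 2)) = Mul(2, Pow(2, Rational(1, 2))))
Function('j')(A) = Mul(2, Pow(A, 2))
Function('p')(Q, z) = Mul(2, Pow(2, Rational(1, 2)))
Add(Function('p')(Pow(Add(-12, Function('j')(-4)), -1), -22), -231) = Add(Mul(2, Pow(2, Rational(1, 2))), -231) = Add(-231, Mul(2, Pow(2, Rational(1, 2))))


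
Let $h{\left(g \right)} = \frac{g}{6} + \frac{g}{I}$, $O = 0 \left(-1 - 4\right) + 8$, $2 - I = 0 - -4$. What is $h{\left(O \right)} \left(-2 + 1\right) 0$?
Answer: $0$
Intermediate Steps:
$I = -2$ ($I = 2 - \left(0 - -4\right) = 2 - \left(0 + 4\right) = 2 - 4 = -2$)
$O = 8$ ($O = 0 \left(-5\right) + 8 = 0 + 8 = 8$)
$h{\left(g \right)} = - \frac{g}{3}$ ($h{\left(g \right)} = \frac{g}{6} + \frac{g}{-2} = g \frac{1}{6} + g \left(- \frac{1}{2}\right) = \frac{g}{6} - \frac{g}{2} = - \frac{g}{3}$)
$h{\left(O \right)} \left(-2 + 1\right) 0 = \left(- \frac{1}{3}\right) 8 \left(-2 + 1\right) 0 = - \frac{8 \left(\left(-1\right) 0\right)}{3} = \left(- \frac{8}{3}\right) 0 = 0$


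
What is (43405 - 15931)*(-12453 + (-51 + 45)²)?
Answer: -341144658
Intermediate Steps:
(43405 - 15931)*(-12453 + (-51 + 45)²) = 27474*(-12453 + (-6)²) = 27474*(-12453 + 36) = 27474*(-12417) = -341144658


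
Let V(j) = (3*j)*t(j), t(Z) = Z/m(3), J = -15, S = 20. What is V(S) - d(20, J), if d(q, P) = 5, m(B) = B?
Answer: 395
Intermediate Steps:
t(Z) = Z/3
V(j) = j² (V(j) = (3*j)*(j/3) = j²)
V(S) - d(20, J) = 20² - 1*5 = 400 - 5 = 395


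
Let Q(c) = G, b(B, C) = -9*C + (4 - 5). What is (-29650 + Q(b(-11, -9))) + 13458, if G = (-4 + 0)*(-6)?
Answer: -16168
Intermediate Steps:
G = 24 (G = -4*(-6) = 24)
b(B, C) = -1 - 9*C (b(B, C) = -9*C - 1 = -1 - 9*C)
Q(c) = 24
(-29650 + Q(b(-11, -9))) + 13458 = (-29650 + 24) + 13458 = -29626 + 13458 = -16168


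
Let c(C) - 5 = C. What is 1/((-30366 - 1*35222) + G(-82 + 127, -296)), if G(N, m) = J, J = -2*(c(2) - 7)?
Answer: -1/65588 ≈ -1.5247e-5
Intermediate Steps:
c(C) = 5 + C
J = 0 (J = -2*((5 + 2) - 7) = -2*(7 - 7) = -2*0 = 0)
G(N, m) = 0
1/((-30366 - 1*35222) + G(-82 + 127, -296)) = 1/((-30366 - 1*35222) + 0) = 1/((-30366 - 35222) + 0) = 1/(-65588 + 0) = 1/(-65588) = -1/65588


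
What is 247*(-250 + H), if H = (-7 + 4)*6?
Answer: -66196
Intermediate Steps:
H = -18 (H = -3*6 = -18)
247*(-250 + H) = 247*(-250 - 18) = 247*(-268) = -66196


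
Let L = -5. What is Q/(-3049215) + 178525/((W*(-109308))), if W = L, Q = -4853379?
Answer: 11217287251/5847431460 ≈ 1.9183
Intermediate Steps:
W = -5
Q/(-3049215) + 178525/((W*(-109308))) = -4853379/(-3049215) + 178525/((-5*(-109308))) = -4853379*(-1/3049215) + 178525/546540 = 85147/53495 + 178525*(1/546540) = 85147/53495 + 35705/109308 = 11217287251/5847431460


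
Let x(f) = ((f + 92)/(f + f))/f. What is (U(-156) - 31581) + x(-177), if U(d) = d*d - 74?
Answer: -458593987/62658 ≈ -7319.0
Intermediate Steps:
U(d) = -74 + d² (U(d) = d² - 74 = -74 + d²)
x(f) = (92 + f)/(2*f²) (x(f) = ((92 + f)/((2*f)))/f = ((92 + f)*(1/(2*f)))/f = ((92 + f)/(2*f))/f = (92 + f)/(2*f²))
(U(-156) - 31581) + x(-177) = ((-74 + (-156)²) - 31581) + (½)*(92 - 177)/(-177)² = ((-74 + 24336) - 31581) + (½)*(1/31329)*(-85) = (24262 - 31581) - 85/62658 = -7319 - 85/62658 = -458593987/62658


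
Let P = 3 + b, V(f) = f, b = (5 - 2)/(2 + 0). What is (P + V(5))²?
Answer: 361/4 ≈ 90.250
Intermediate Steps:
b = 3/2 ≈ 1.5000
P = 9/2 (P = 3 + 3/2 = 9/2 ≈ 4.5000)
(P + V(5))² = (9/2 + 5)² = (19/2)² = 361/4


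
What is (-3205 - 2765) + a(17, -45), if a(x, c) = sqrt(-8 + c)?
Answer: -5970 + I*sqrt(53) ≈ -5970.0 + 7.2801*I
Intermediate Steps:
(-3205 - 2765) + a(17, -45) = (-3205 - 2765) + sqrt(-8 - 45) = -5970 + sqrt(-53) = -5970 + I*sqrt(53)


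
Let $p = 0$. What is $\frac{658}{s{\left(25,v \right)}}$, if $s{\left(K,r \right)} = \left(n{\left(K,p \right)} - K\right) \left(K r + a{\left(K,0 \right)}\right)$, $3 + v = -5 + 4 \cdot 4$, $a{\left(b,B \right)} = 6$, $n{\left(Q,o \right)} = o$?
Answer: $- \frac{329}{2575} \approx -0.12777$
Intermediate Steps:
$v = 8$ ($v = -3 + \left(-5 + 4 \cdot 4\right) = -3 + \left(-5 + 16\right) = -3 + 11 = 8$)
$s{\left(K,r \right)} = - K \left(6 + K r\right)$ ($s{\left(K,r \right)} = \left(0 - K\right) \left(K r + 6\right) = - K \left(6 + K r\right)$)
$\frac{658}{s{\left(25,v \right)}} = \frac{658}{25 \left(-6 - 25 \cdot 8\right)} = \frac{658}{25 \left(-6 - 200\right)} = \frac{658}{25 \left(-206\right)} = \frac{658}{-5150} = 658 \left(- \frac{1}{5150}\right) = - \frac{329}{2575}$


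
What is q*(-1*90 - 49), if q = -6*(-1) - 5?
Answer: -139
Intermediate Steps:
q = 1 (q = 6 - 5 = 1)
q*(-1*90 - 49) = 1*(-1*90 - 49) = 1*(-90 - 49) = 1*(-139) = -139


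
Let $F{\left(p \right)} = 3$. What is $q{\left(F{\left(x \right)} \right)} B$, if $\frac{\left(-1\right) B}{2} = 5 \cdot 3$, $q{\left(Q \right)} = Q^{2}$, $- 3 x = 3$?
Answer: $-270$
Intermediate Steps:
$x = -1$ ($x = \left(- \frac{1}{3}\right) 3 = -1$)
$B = -30$ ($B = - 2 \cdot 5 \cdot 3 = \left(-2\right) 15 = -30$)
$q{\left(F{\left(x \right)} \right)} B = 3^{2} \left(-30\right) = 9 \left(-30\right) = -270$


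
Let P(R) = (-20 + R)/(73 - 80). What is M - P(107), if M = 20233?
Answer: 141718/7 ≈ 20245.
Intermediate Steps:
P(R) = 20/7 - R/7 (P(R) = (-20 + R)/(-7) = (-20 + R)*(-⅐) = 20/7 - R/7)
M - P(107) = 20233 - (20/7 - ⅐*107) = 20233 - (20/7 - 107/7) = 20233 - 1*(-87/7) = 20233 + 87/7 = 141718/7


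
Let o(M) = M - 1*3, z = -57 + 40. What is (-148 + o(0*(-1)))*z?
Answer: 2567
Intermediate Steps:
z = -17
o(M) = -3 + M (o(M) = M - 3 = -3 + M)
(-148 + o(0*(-1)))*z = (-148 + (-3 + 0*(-1)))*(-17) = (-148 + (-3 + 0))*(-17) = (-148 - 3)*(-17) = -151*(-17) = 2567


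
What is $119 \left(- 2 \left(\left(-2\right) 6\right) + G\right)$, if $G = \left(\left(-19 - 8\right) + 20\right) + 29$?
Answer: $5474$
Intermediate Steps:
$G = 22$ ($G = \left(-27 + 20\right) + 29 = -7 + 29 = 22$)
$119 \left(- 2 \left(\left(-2\right) 6\right) + G\right) = 119 \left(- 2 \left(\left(-2\right) 6\right) + 22\right) = 119 \left(\left(-2\right) \left(-12\right) + 22\right) = 119 \left(24 + 22\right) = 119 \cdot 46 = 5474$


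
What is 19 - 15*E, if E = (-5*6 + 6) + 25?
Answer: 4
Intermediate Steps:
E = 1 (E = (-30 + 6) + 25 = -24 + 25 = 1)
19 - 15*E = 19 - 15*1 = 19 - 15 = 4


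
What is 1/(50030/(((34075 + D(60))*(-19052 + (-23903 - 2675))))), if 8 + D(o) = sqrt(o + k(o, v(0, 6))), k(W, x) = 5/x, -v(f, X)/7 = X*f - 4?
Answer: -155447721/5003 - 4563*sqrt(11795)/70042 ≈ -31078.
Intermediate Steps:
v(f, X) = 28 - 7*X*f (v(f, X) = -7*(X*f - 4) = -7*(-4 + X*f) = 28 - 7*X*f)
D(o) = -8 + sqrt(5/28 + o) (D(o) = -8 + sqrt(o + 5/(28 - 7*6*0)) = -8 + sqrt(o + 5/(28 + 0)) = -8 + sqrt(o + 5/28) = -8 + sqrt(5/28 + o))
1/(50030/(((34075 + D(60))*(-19052 + (-23903 - 2675))))) = 1/(50030/(((34075 + (-8 + sqrt(35 + 196*60)/14))*(-19052 + (-23903 - 2675))))) = 1/(50030/(((34075 + (-8 + sqrt(35 + 11760)/14))*(-19052 - 26578)))) = 1/(50030/(((34075 + (-8 + sqrt(11795)/14))*(-45630)))) = 1/(50030/(((34067 + sqrt(11795)/14)*(-45630)))) = 1/(50030/(-1554477210 - 22815*sqrt(11795)/7)) = -155447721/5003 - 4563*sqrt(11795)/70042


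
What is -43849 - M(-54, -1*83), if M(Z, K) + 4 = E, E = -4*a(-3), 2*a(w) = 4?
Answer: -43837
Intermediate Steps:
a(w) = 2 (a(w) = (½)*4 = 2)
E = -8 (E = -4*2 = -8)
M(Z, K) = -12 (M(Z, K) = -4 - 8 = -12)
-43849 - M(-54, -1*83) = -43849 - 1*(-12) = -43849 + 12 = -43837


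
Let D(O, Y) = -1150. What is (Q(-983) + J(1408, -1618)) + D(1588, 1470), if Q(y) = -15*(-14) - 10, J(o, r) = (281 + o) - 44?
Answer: 695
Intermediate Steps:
J(o, r) = 237 + o
Q(y) = 200 (Q(y) = 210 - 10 = 200)
(Q(-983) + J(1408, -1618)) + D(1588, 1470) = (200 + (237 + 1408)) - 1150 = (200 + 1645) - 1150 = 1845 - 1150 = 695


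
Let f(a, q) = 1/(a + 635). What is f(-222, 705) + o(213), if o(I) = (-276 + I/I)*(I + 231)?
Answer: -50427299/413 ≈ -1.2210e+5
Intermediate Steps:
o(I) = -63525 - 275*I (o(I) = (-276 + 1)*(231 + I) = -275*(231 + I) = -63525 - 275*I)
f(a, q) = 1/(635 + a)
f(-222, 705) + o(213) = 1/(635 - 222) + (-63525 - 275*213) = 1/413 + (-63525 - 58575) = 1/413 - 122100 = -50427299/413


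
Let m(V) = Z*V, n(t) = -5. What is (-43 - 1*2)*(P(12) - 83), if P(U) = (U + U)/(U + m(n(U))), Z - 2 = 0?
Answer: 3195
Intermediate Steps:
Z = 2 (Z = 2 + 0 = 2)
m(V) = 2*V
P(U) = 2*U/(-10 + U) (P(U) = (U + U)/(U + 2*(-5)) = (2*U)/(U - 10) = (2*U)/(-10 + U) = 2*U/(-10 + U))
(-43 - 1*2)*(P(12) - 83) = (-43 - 1*2)*(2*12/(-10 + 12) - 83) = (-43 - 2)*(2*12/2 - 83) = -45*(2*12*(½) - 83) = -45*(12 - 83) = -45*(-71) = 3195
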